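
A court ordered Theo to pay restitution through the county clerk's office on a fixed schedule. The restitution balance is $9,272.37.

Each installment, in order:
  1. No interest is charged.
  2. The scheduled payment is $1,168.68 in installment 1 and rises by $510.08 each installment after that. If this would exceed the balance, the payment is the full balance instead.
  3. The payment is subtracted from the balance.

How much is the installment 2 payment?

$1,678.76

Installment 1: $9,272.37 − $1,168.68 → $8,103.69
Installment 2: $8,103.69 − $1,678.76 → $6,424.93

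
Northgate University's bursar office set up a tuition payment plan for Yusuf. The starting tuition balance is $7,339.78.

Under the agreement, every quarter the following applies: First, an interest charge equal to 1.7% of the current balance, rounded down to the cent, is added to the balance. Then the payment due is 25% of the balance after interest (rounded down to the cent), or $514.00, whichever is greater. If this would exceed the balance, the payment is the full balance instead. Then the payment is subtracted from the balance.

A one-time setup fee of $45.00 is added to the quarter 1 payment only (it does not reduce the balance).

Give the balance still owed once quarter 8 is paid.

Quarter 1: opening $7,339.78; interest $124.77 → $7,464.55; payment $1,866.13 (+ $45.00 fee); balance $5,598.42
Quarter 2: opening $5,598.42; interest $95.17 → $5,693.59; payment $1,423.39; balance $4,270.20
Quarter 3: opening $4,270.20; interest $72.59 → $4,342.79; payment $1,085.69; balance $3,257.10
Quarter 4: opening $3,257.10; interest $55.37 → $3,312.47; payment $828.11; balance $2,484.36
Quarter 5: opening $2,484.36; interest $42.23 → $2,526.59; payment $631.64; balance $1,894.95
Quarter 6: opening $1,894.95; interest $32.21 → $1,927.16; payment $514.00; balance $1,413.16
Quarter 7: opening $1,413.16; interest $24.02 → $1,437.18; payment $514.00; balance $923.18
Quarter 8: opening $923.18; interest $15.69 → $938.87; payment $514.00; balance $424.87

$424.87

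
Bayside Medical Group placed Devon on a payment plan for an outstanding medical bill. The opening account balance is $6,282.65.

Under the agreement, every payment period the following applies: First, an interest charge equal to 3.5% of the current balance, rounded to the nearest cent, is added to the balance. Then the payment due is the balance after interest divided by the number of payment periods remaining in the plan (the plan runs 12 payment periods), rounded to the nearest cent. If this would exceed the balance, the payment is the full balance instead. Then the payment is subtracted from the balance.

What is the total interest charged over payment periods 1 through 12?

Payment period 1: $6,282.65 +$219.89 interest = $6,502.54; pay $541.88 → $5,960.66
Payment period 2: $5,960.66 +$208.62 interest = $6,169.28; pay $560.84 → $5,608.44
Payment period 3: $5,608.44 +$196.30 interest = $5,804.74; pay $580.47 → $5,224.27
Payment period 4: $5,224.27 +$182.85 interest = $5,407.12; pay $600.79 → $4,806.33
Payment period 5: $4,806.33 +$168.22 interest = $4,974.55; pay $621.82 → $4,352.73
Payment period 6: $4,352.73 +$152.35 interest = $4,505.08; pay $643.58 → $3,861.50
Payment period 7: $3,861.50 +$135.15 interest = $3,996.65; pay $666.11 → $3,330.54
Payment period 8: $3,330.54 +$116.57 interest = $3,447.11; pay $689.42 → $2,757.69
Payment period 9: $2,757.69 +$96.52 interest = $2,854.21; pay $713.55 → $2,140.66
Payment period 10: $2,140.66 +$74.92 interest = $2,215.58; pay $738.53 → $1,477.05
Payment period 11: $1,477.05 +$51.70 interest = $1,528.75; pay $764.38 → $764.37
Payment period 12: $764.37 +$26.75 interest = $791.12; pay $791.12 → $0.00
Total interest: $219.89 + $208.62 + $196.30 + $182.85 + $168.22 + $152.35 + $135.15 + $116.57 + $96.52 + $74.92 + $51.70 + $26.75 = $1,629.84

$1,629.84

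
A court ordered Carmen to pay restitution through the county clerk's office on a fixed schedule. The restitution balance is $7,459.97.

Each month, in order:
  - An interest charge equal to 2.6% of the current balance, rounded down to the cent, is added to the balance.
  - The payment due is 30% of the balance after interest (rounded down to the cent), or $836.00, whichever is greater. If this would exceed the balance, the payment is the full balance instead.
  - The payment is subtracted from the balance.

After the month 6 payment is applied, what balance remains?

Month 1: opening $7,459.97; interest $193.95 → $7,653.92; payment $2,296.17; balance $5,357.75
Month 2: opening $5,357.75; interest $139.30 → $5,497.05; payment $1,649.11; balance $3,847.94
Month 3: opening $3,847.94; interest $100.04 → $3,947.98; payment $1,184.39; balance $2,763.59
Month 4: opening $2,763.59; interest $71.85 → $2,835.44; payment $850.63; balance $1,984.81
Month 5: opening $1,984.81; interest $51.60 → $2,036.41; payment $836.00; balance $1,200.41
Month 6: opening $1,200.41; interest $31.21 → $1,231.62; payment $836.00; balance $395.62

$395.62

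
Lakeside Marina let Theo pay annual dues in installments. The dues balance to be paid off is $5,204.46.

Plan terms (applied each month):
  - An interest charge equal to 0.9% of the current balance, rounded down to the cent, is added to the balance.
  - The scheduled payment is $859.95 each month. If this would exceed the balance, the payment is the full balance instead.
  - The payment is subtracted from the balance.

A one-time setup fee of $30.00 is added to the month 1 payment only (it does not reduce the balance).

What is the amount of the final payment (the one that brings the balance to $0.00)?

Month 1: opening $5,204.46; interest $46.84 → $5,251.30; payment $859.95 (+ $30.00 fee); balance $4,391.35
Month 2: opening $4,391.35; interest $39.52 → $4,430.87; payment $859.95; balance $3,570.92
Month 3: opening $3,570.92; interest $32.13 → $3,603.05; payment $859.95; balance $2,743.10
Month 4: opening $2,743.10; interest $24.68 → $2,767.78; payment $859.95; balance $1,907.83
Month 5: opening $1,907.83; interest $17.17 → $1,925.00; payment $859.95; balance $1,065.05
Month 6: opening $1,065.05; interest $9.58 → $1,074.63; payment $859.95; balance $214.68
Month 7: opening $214.68; interest $1.93 → $216.61; payment $216.61; balance $0.00

$216.61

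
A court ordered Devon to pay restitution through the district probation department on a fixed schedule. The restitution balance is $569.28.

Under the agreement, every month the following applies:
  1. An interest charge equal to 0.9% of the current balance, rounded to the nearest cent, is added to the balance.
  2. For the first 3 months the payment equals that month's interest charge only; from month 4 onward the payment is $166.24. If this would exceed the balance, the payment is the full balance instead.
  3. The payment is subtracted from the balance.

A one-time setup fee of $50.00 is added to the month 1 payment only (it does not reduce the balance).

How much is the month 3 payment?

$5.12

Month 1: opening $569.28; interest $5.12 → $574.40; payment $5.12 (+ $50.00 fee); balance $569.28
Month 2: opening $569.28; interest $5.12 → $574.40; payment $5.12; balance $569.28
Month 3: opening $569.28; interest $5.12 → $574.40; payment $5.12; balance $569.28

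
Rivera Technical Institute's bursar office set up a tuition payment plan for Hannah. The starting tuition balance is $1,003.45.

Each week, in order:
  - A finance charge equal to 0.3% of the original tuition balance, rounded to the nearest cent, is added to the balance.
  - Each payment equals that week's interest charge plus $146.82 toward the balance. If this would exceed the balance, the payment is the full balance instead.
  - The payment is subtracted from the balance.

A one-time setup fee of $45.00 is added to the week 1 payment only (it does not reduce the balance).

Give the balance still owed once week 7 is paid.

$0.00

Week 1: $1,003.45 +$3.01 interest = $1,006.46; pay $149.83 (+ $45.00 fee) → $856.63
Week 2: $856.63 +$3.01 interest = $859.64; pay $149.83 → $709.81
Week 3: $709.81 +$3.01 interest = $712.82; pay $149.83 → $562.99
Week 4: $562.99 +$3.01 interest = $566.00; pay $149.83 → $416.17
Week 5: $416.17 +$3.01 interest = $419.18; pay $149.83 → $269.35
Week 6: $269.35 +$3.01 interest = $272.36; pay $149.83 → $122.53
Week 7: $122.53 +$3.01 interest = $125.54; pay $125.54 → $0.00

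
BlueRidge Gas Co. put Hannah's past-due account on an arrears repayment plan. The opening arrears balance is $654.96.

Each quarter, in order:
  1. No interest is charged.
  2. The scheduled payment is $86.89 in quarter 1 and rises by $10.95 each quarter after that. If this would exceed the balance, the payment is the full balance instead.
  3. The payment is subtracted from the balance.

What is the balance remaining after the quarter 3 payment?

$361.44

# | Opening | Payment | End bal
1 | $654.96 | $86.89 | $568.07
2 | $568.07 | $97.84 | $470.23
3 | $470.23 | $108.79 | $361.44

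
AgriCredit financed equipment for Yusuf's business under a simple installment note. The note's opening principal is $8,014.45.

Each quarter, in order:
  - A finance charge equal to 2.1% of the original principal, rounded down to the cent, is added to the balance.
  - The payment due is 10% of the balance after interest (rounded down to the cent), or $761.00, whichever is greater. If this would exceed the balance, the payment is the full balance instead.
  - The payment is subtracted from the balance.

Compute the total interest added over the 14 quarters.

Quarter 1: opening $8,014.45; interest $168.30 → $8,182.75; payment $818.27; balance $7,364.48
Quarter 2: opening $7,364.48; interest $168.30 → $7,532.78; payment $761.00; balance $6,771.78
Quarter 3: opening $6,771.78; interest $168.30 → $6,940.08; payment $761.00; balance $6,179.08
Quarter 4: opening $6,179.08; interest $168.30 → $6,347.38; payment $761.00; balance $5,586.38
Quarter 5: opening $5,586.38; interest $168.30 → $5,754.68; payment $761.00; balance $4,993.68
Quarter 6: opening $4,993.68; interest $168.30 → $5,161.98; payment $761.00; balance $4,400.98
Quarter 7: opening $4,400.98; interest $168.30 → $4,569.28; payment $761.00; balance $3,808.28
Quarter 8: opening $3,808.28; interest $168.30 → $3,976.58; payment $761.00; balance $3,215.58
Quarter 9: opening $3,215.58; interest $168.30 → $3,383.88; payment $761.00; balance $2,622.88
Quarter 10: opening $2,622.88; interest $168.30 → $2,791.18; payment $761.00; balance $2,030.18
Quarter 11: opening $2,030.18; interest $168.30 → $2,198.48; payment $761.00; balance $1,437.48
Quarter 12: opening $1,437.48; interest $168.30 → $1,605.78; payment $761.00; balance $844.78
Quarter 13: opening $844.78; interest $168.30 → $1,013.08; payment $761.00; balance $252.08
Quarter 14: opening $252.08; interest $168.30 → $420.38; payment $420.38; balance $0.00
Total interest: $168.30 + $168.30 + $168.30 + $168.30 + $168.30 + $168.30 + $168.30 + $168.30 + $168.30 + $168.30 + $168.30 + $168.30 + $168.30 + $168.30 = $2,356.20

$2,356.20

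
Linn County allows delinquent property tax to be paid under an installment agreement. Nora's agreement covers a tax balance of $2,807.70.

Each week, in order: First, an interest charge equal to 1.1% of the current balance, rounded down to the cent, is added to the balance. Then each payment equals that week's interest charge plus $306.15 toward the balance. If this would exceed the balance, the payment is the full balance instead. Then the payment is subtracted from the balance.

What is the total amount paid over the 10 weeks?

# | Opening | Interest | Payment | End bal
1 | $2,807.70 | $30.88 | $337.03 | $2,501.55
2 | $2,501.55 | $27.51 | $333.66 | $2,195.40
3 | $2,195.40 | $24.14 | $330.29 | $1,889.25
4 | $1,889.25 | $20.78 | $326.93 | $1,583.10
5 | $1,583.10 | $17.41 | $323.56 | $1,276.95
6 | $1,276.95 | $14.04 | $320.19 | $970.80
7 | $970.80 | $10.67 | $316.82 | $664.65
8 | $664.65 | $7.31 | $313.46 | $358.50
9 | $358.50 | $3.94 | $310.09 | $52.35
10 | $52.35 | $0.57 | $52.92 | $0.00
Total paid: $2,964.95

$2,964.95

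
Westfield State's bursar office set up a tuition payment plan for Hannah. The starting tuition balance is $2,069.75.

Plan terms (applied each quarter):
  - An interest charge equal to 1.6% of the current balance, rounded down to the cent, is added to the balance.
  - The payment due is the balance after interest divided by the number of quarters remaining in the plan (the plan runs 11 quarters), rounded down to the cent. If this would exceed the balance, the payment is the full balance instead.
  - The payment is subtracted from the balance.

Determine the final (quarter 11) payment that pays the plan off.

Quarter 1: $2,069.75 +$33.11 interest = $2,102.86; pay $191.16 → $1,911.70
Quarter 2: $1,911.70 +$30.58 interest = $1,942.28; pay $194.22 → $1,748.06
Quarter 3: $1,748.06 +$27.96 interest = $1,776.02; pay $197.33 → $1,578.69
Quarter 4: $1,578.69 +$25.25 interest = $1,603.94; pay $200.49 → $1,403.45
Quarter 5: $1,403.45 +$22.45 interest = $1,425.90; pay $203.70 → $1,222.20
Quarter 6: $1,222.20 +$19.55 interest = $1,241.75; pay $206.95 → $1,034.80
Quarter 7: $1,034.80 +$16.55 interest = $1,051.35; pay $210.27 → $841.08
Quarter 8: $841.08 +$13.45 interest = $854.53; pay $213.63 → $640.90
Quarter 9: $640.90 +$10.25 interest = $651.15; pay $217.05 → $434.10
Quarter 10: $434.10 +$6.94 interest = $441.04; pay $220.52 → $220.52
Quarter 11: $220.52 +$3.52 interest = $224.04; pay $224.04 → $0.00

$224.04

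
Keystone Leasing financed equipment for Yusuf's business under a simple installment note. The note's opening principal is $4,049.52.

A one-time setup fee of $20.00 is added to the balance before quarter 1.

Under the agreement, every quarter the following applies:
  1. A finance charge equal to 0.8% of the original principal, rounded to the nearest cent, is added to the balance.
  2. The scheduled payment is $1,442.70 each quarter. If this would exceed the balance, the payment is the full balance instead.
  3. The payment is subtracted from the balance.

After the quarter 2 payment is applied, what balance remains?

Quarter 1: $4,069.52 +$32.40 interest = $4,101.92; pay $1,442.70 → $2,659.22
Quarter 2: $2,659.22 +$32.40 interest = $2,691.62; pay $1,442.70 → $1,248.92

$1,248.92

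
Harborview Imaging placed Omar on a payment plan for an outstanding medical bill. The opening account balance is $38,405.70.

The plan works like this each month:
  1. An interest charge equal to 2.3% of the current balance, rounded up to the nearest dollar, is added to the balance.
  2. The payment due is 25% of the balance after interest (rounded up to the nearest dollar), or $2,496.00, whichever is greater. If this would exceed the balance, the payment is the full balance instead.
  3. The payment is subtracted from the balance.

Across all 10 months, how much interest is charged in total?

Month 1: $38,405.70 +$884.00 interest = $39,289.70; pay $9,823.00 → $29,466.70
Month 2: $29,466.70 +$678.00 interest = $30,144.70; pay $7,537.00 → $22,607.70
Month 3: $22,607.70 +$520.00 interest = $23,127.70; pay $5,782.00 → $17,345.70
Month 4: $17,345.70 +$399.00 interest = $17,744.70; pay $4,437.00 → $13,307.70
Month 5: $13,307.70 +$307.00 interest = $13,614.70; pay $3,404.00 → $10,210.70
Month 6: $10,210.70 +$235.00 interest = $10,445.70; pay $2,612.00 → $7,833.70
Month 7: $7,833.70 +$181.00 interest = $8,014.70; pay $2,496.00 → $5,518.70
Month 8: $5,518.70 +$127.00 interest = $5,645.70; pay $2,496.00 → $3,149.70
Month 9: $3,149.70 +$73.00 interest = $3,222.70; pay $2,496.00 → $726.70
Month 10: $726.70 +$17.00 interest = $743.70; pay $743.70 → $0.00
Total interest: $884.00 + $678.00 + $520.00 + $399.00 + $307.00 + $235.00 + $181.00 + $127.00 + $73.00 + $17.00 = $3,421.00

$3,421.00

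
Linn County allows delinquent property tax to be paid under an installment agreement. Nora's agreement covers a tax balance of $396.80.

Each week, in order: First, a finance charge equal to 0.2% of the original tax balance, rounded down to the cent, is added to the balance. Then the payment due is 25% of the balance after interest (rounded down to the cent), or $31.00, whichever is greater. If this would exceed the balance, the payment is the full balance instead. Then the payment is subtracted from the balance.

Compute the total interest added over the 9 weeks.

# | Opening | Interest | Payment | End bal
1 | $396.80 | $0.79 | $99.39 | $298.20
2 | $298.20 | $0.79 | $74.74 | $224.25
3 | $224.25 | $0.79 | $56.26 | $168.78
4 | $168.78 | $0.79 | $42.39 | $127.18
5 | $127.18 | $0.79 | $31.99 | $95.98
6 | $95.98 | $0.79 | $31.00 | $65.77
7 | $65.77 | $0.79 | $31.00 | $35.56
8 | $35.56 | $0.79 | $31.00 | $5.35
9 | $5.35 | $0.79 | $6.14 | $0.00
Total interest: $0.79 + $0.79 + $0.79 + $0.79 + $0.79 + $0.79 + $0.79 + $0.79 + $0.79 = $7.11

$7.11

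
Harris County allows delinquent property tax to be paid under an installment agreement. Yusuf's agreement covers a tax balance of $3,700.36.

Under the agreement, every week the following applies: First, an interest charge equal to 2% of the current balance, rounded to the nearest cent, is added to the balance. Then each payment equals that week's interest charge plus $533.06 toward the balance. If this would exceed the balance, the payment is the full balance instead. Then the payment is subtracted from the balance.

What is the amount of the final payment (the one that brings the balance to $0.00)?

$512.04

Week 1: $3,700.36 +$74.01 interest = $3,774.37; pay $607.07 → $3,167.30
Week 2: $3,167.30 +$63.35 interest = $3,230.65; pay $596.41 → $2,634.24
Week 3: $2,634.24 +$52.68 interest = $2,686.92; pay $585.74 → $2,101.18
Week 4: $2,101.18 +$42.02 interest = $2,143.20; pay $575.08 → $1,568.12
Week 5: $1,568.12 +$31.36 interest = $1,599.48; pay $564.42 → $1,035.06
Week 6: $1,035.06 +$20.70 interest = $1,055.76; pay $553.76 → $502.00
Week 7: $502.00 +$10.04 interest = $512.04; pay $512.04 → $0.00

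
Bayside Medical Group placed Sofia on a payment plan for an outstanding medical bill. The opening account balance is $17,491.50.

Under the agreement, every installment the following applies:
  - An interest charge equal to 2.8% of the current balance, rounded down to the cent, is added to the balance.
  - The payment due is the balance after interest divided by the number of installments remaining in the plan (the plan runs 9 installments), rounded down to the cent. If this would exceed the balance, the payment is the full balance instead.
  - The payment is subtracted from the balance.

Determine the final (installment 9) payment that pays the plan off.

$2,491.85

Installment 1: opening $17,491.50; interest $489.76 → $17,981.26; payment $1,997.91; balance $15,983.35
Installment 2: opening $15,983.35; interest $447.53 → $16,430.88; payment $2,053.86; balance $14,377.02
Installment 3: opening $14,377.02; interest $402.55 → $14,779.57; payment $2,111.36; balance $12,668.21
Installment 4: opening $12,668.21; interest $354.70 → $13,022.91; payment $2,170.48; balance $10,852.43
Installment 5: opening $10,852.43; interest $303.86 → $11,156.29; payment $2,231.25; balance $8,925.04
Installment 6: opening $8,925.04; interest $249.90 → $9,174.94; payment $2,293.73; balance $6,881.21
Installment 7: opening $6,881.21; interest $192.67 → $7,073.88; payment $2,357.96; balance $4,715.92
Installment 8: opening $4,715.92; interest $132.04 → $4,847.96; payment $2,423.98; balance $2,423.98
Installment 9: opening $2,423.98; interest $67.87 → $2,491.85; payment $2,491.85; balance $0.00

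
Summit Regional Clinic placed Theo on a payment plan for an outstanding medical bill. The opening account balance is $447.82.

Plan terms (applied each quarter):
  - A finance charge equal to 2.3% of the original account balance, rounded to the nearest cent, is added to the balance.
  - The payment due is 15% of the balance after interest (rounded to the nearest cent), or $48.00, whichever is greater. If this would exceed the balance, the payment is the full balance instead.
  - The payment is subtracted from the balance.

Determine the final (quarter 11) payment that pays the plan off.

Quarter 1: opening $447.82; interest $10.30 → $458.12; payment $68.72; balance $389.40
Quarter 2: opening $389.40; interest $10.30 → $399.70; payment $59.96; balance $339.74
Quarter 3: opening $339.74; interest $10.30 → $350.04; payment $52.51; balance $297.53
Quarter 4: opening $297.53; interest $10.30 → $307.83; payment $48.00; balance $259.83
Quarter 5: opening $259.83; interest $10.30 → $270.13; payment $48.00; balance $222.13
Quarter 6: opening $222.13; interest $10.30 → $232.43; payment $48.00; balance $184.43
Quarter 7: opening $184.43; interest $10.30 → $194.73; payment $48.00; balance $146.73
Quarter 8: opening $146.73; interest $10.30 → $157.03; payment $48.00; balance $109.03
Quarter 9: opening $109.03; interest $10.30 → $119.33; payment $48.00; balance $71.33
Quarter 10: opening $71.33; interest $10.30 → $81.63; payment $48.00; balance $33.63
Quarter 11: opening $33.63; interest $10.30 → $43.93; payment $43.93; balance $0.00

$43.93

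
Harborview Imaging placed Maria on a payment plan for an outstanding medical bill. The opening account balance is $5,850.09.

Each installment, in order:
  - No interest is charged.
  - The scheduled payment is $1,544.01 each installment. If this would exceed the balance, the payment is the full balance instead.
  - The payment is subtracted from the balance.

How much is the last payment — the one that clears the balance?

Installment 1: opening $5,850.09; payment $1,544.01; balance $4,306.08
Installment 2: opening $4,306.08; payment $1,544.01; balance $2,762.07
Installment 3: opening $2,762.07; payment $1,544.01; balance $1,218.06
Installment 4: opening $1,218.06; payment $1,218.06; balance $0.00

$1,218.06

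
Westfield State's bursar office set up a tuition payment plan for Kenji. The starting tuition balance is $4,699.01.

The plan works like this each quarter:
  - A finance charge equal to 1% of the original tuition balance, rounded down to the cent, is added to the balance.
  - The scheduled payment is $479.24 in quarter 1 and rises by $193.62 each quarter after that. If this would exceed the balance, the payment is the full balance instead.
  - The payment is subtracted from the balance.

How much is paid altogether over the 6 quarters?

Quarter 1: opening $4,699.01; interest $46.99 → $4,746.00; payment $479.24; balance $4,266.76
Quarter 2: opening $4,266.76; interest $46.99 → $4,313.75; payment $672.86; balance $3,640.89
Quarter 3: opening $3,640.89; interest $46.99 → $3,687.88; payment $866.48; balance $2,821.40
Quarter 4: opening $2,821.40; interest $46.99 → $2,868.39; payment $1,060.10; balance $1,808.29
Quarter 5: opening $1,808.29; interest $46.99 → $1,855.28; payment $1,253.72; balance $601.56
Quarter 6: opening $601.56; interest $46.99 → $648.55; payment $648.55; balance $0.00
Total paid: $4,980.95

$4,980.95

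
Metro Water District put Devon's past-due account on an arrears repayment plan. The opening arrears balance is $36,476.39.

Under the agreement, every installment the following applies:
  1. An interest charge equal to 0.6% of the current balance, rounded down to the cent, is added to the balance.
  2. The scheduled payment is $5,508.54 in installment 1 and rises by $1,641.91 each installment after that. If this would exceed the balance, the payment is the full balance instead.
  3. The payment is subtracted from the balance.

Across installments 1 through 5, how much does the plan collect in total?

$37,152.56

Installment 1: $36,476.39 +$218.85 interest = $36,695.24; pay $5,508.54 → $31,186.70
Installment 2: $31,186.70 +$187.12 interest = $31,373.82; pay $7,150.45 → $24,223.37
Installment 3: $24,223.37 +$145.34 interest = $24,368.71; pay $8,792.36 → $15,576.35
Installment 4: $15,576.35 +$93.45 interest = $15,669.80; pay $10,434.27 → $5,235.53
Installment 5: $5,235.53 +$31.41 interest = $5,266.94; pay $5,266.94 → $0.00
Total paid: $37,152.56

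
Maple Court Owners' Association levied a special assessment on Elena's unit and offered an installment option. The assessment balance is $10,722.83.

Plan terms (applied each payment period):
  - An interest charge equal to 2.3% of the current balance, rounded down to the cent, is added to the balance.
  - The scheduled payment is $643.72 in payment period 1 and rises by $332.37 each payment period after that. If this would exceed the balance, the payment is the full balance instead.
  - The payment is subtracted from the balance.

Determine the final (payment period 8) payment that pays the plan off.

$501.52

Payment period 1: $10,722.83 +$246.62 interest = $10,969.45; pay $643.72 → $10,325.73
Payment period 2: $10,325.73 +$237.49 interest = $10,563.22; pay $976.09 → $9,587.13
Payment period 3: $9,587.13 +$220.50 interest = $9,807.63; pay $1,308.46 → $8,499.17
Payment period 4: $8,499.17 +$195.48 interest = $8,694.65; pay $1,640.83 → $7,053.82
Payment period 5: $7,053.82 +$162.23 interest = $7,216.05; pay $1,973.20 → $5,242.85
Payment period 6: $5,242.85 +$120.58 interest = $5,363.43; pay $2,305.57 → $3,057.86
Payment period 7: $3,057.86 +$70.33 interest = $3,128.19; pay $2,637.94 → $490.25
Payment period 8: $490.25 +$11.27 interest = $501.52; pay $501.52 → $0.00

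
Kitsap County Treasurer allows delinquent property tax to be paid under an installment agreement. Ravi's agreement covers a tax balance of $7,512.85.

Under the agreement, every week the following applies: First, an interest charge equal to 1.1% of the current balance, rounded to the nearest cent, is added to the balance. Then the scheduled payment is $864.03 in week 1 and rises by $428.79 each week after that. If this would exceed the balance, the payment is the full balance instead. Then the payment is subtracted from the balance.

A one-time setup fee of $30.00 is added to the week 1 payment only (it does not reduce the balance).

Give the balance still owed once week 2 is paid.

$5,512.69

Week 1: opening $7,512.85; interest $82.64 → $7,595.49; payment $864.03 (+ $30.00 fee); balance $6,731.46
Week 2: opening $6,731.46; interest $74.05 → $6,805.51; payment $1,292.82; balance $5,512.69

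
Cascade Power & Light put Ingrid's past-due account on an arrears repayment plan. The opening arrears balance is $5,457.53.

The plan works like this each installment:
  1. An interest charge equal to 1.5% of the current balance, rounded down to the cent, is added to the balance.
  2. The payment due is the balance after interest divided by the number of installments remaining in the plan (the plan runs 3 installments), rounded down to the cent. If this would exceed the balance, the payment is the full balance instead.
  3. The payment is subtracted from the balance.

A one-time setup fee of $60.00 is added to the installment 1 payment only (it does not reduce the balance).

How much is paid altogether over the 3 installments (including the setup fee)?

$5,682.89

Installment 1: opening $5,457.53; interest $81.86 → $5,539.39; payment $1,846.46 (+ $60.00 fee); balance $3,692.93
Installment 2: opening $3,692.93; interest $55.39 → $3,748.32; payment $1,874.16; balance $1,874.16
Installment 3: opening $1,874.16; interest $28.11 → $1,902.27; payment $1,902.27; balance $0.00
Total paid: $5,682.89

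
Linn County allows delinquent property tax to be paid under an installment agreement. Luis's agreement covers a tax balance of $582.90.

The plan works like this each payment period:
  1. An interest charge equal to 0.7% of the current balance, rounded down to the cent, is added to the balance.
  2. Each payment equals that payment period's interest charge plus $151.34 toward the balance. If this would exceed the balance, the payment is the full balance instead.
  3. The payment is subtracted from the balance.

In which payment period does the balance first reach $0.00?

Payment period 1: opening $582.90; interest $4.08 → $586.98; payment $155.42; balance $431.56
Payment period 2: opening $431.56; interest $3.02 → $434.58; payment $154.36; balance $280.22
Payment period 3: opening $280.22; interest $1.96 → $282.18; payment $153.30; balance $128.88
Payment period 4: opening $128.88; interest $0.90 → $129.78; payment $129.78; balance $0.00
Balance reaches $0.00 in payment period 4.

4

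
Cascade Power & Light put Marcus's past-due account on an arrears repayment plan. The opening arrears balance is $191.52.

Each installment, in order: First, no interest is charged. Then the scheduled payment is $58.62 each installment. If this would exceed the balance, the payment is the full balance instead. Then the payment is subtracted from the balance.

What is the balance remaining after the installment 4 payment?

# | Opening | Payment | End bal
1 | $191.52 | $58.62 | $132.90
2 | $132.90 | $58.62 | $74.28
3 | $74.28 | $58.62 | $15.66
4 | $15.66 | $15.66 | $0.00

$0.00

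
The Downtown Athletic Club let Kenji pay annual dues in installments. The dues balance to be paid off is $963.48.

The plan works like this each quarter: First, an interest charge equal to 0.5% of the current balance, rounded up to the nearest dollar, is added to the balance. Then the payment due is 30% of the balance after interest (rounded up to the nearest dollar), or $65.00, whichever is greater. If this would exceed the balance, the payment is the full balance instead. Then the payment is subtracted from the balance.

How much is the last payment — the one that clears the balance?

$38.48

# | Opening | Interest | Payment | End bal
1 | $963.48 | $5.00 | $291.00 | $677.48
2 | $677.48 | $4.00 | $205.00 | $476.48
3 | $476.48 | $3.00 | $144.00 | $335.48
4 | $335.48 | $2.00 | $102.00 | $235.48
5 | $235.48 | $2.00 | $72.00 | $165.48
6 | $165.48 | $1.00 | $65.00 | $101.48
7 | $101.48 | $1.00 | $65.00 | $37.48
8 | $37.48 | $1.00 | $38.48 | $0.00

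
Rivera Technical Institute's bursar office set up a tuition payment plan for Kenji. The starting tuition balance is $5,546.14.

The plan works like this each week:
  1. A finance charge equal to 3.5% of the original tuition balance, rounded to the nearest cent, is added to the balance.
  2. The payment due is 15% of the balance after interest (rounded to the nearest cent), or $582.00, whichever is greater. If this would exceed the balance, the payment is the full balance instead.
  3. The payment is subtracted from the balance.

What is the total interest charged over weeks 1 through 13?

Week 1: opening $5,546.14; interest $194.11 → $5,740.25; payment $861.04; balance $4,879.21
Week 2: opening $4,879.21; interest $194.11 → $5,073.32; payment $761.00; balance $4,312.32
Week 3: opening $4,312.32; interest $194.11 → $4,506.43; payment $675.96; balance $3,830.47
Week 4: opening $3,830.47; interest $194.11 → $4,024.58; payment $603.69; balance $3,420.89
Week 5: opening $3,420.89; interest $194.11 → $3,615.00; payment $582.00; balance $3,033.00
Week 6: opening $3,033.00; interest $194.11 → $3,227.11; payment $582.00; balance $2,645.11
Week 7: opening $2,645.11; interest $194.11 → $2,839.22; payment $582.00; balance $2,257.22
Week 8: opening $2,257.22; interest $194.11 → $2,451.33; payment $582.00; balance $1,869.33
Week 9: opening $1,869.33; interest $194.11 → $2,063.44; payment $582.00; balance $1,481.44
Week 10: opening $1,481.44; interest $194.11 → $1,675.55; payment $582.00; balance $1,093.55
Week 11: opening $1,093.55; interest $194.11 → $1,287.66; payment $582.00; balance $705.66
Week 12: opening $705.66; interest $194.11 → $899.77; payment $582.00; balance $317.77
Week 13: opening $317.77; interest $194.11 → $511.88; payment $511.88; balance $0.00
Total interest: $194.11 + $194.11 + $194.11 + $194.11 + $194.11 + $194.11 + $194.11 + $194.11 + $194.11 + $194.11 + $194.11 + $194.11 + $194.11 = $2,523.43

$2,523.43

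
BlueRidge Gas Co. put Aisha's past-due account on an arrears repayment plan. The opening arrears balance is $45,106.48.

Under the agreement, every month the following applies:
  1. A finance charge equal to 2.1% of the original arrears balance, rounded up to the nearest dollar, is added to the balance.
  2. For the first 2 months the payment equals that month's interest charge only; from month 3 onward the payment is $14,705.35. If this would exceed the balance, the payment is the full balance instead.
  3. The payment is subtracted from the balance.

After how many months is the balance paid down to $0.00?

6

Month 1: opening $45,106.48; interest $948.00 → $46,054.48; payment $948.00; balance $45,106.48
Month 2: opening $45,106.48; interest $948.00 → $46,054.48; payment $948.00; balance $45,106.48
Month 3: opening $45,106.48; interest $948.00 → $46,054.48; payment $14,705.35; balance $31,349.13
Month 4: opening $31,349.13; interest $948.00 → $32,297.13; payment $14,705.35; balance $17,591.78
Month 5: opening $17,591.78; interest $948.00 → $18,539.78; payment $14,705.35; balance $3,834.43
Month 6: opening $3,834.43; interest $948.00 → $4,782.43; payment $4,782.43; balance $0.00
Balance reaches $0.00 in month 6.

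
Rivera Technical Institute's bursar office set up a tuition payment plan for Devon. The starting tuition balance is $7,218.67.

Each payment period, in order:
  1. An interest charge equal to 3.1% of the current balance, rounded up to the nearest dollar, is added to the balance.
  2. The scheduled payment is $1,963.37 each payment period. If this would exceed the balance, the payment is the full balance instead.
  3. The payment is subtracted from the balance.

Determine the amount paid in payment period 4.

# | Opening | Interest | Payment | End bal
1 | $7,218.67 | $224.00 | $1,963.37 | $5,479.30
2 | $5,479.30 | $170.00 | $1,963.37 | $3,685.93
3 | $3,685.93 | $115.00 | $1,963.37 | $1,837.56
4 | $1,837.56 | $57.00 | $1,894.56 | $0.00

$1,894.56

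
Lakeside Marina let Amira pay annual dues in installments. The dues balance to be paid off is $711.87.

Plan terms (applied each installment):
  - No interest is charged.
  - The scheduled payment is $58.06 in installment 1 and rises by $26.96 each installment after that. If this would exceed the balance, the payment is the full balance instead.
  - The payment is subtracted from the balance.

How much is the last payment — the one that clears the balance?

# | Opening | Payment | End bal
1 | $711.87 | $58.06 | $653.81
2 | $653.81 | $85.02 | $568.79
3 | $568.79 | $111.98 | $456.81
4 | $456.81 | $138.94 | $317.87
5 | $317.87 | $165.90 | $151.97
6 | $151.97 | $151.97 | $0.00

$151.97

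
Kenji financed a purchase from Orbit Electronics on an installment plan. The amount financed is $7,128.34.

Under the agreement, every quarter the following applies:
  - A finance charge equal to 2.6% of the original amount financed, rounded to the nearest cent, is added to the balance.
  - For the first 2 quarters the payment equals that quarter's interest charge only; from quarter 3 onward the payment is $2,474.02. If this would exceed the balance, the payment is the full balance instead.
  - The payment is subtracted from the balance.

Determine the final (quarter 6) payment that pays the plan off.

$447.64

# | Opening | Interest | Payment | End bal
1 | $7,128.34 | $185.34 | $185.34 | $7,128.34
2 | $7,128.34 | $185.34 | $185.34 | $7,128.34
3 | $7,128.34 | $185.34 | $2,474.02 | $4,839.66
4 | $4,839.66 | $185.34 | $2,474.02 | $2,550.98
5 | $2,550.98 | $185.34 | $2,474.02 | $262.30
6 | $262.30 | $185.34 | $447.64 | $0.00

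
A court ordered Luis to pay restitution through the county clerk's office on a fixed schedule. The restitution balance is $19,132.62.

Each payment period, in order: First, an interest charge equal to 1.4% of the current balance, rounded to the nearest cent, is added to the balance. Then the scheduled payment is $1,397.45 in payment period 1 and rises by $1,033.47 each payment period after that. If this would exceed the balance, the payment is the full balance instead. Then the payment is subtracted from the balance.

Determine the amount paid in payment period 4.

$4,497.86

# | Opening | Interest | Payment | End bal
1 | $19,132.62 | $267.86 | $1,397.45 | $18,003.03
2 | $18,003.03 | $252.04 | $2,430.92 | $15,824.15
3 | $15,824.15 | $221.54 | $3,464.39 | $12,581.30
4 | $12,581.30 | $176.14 | $4,497.86 | $8,259.58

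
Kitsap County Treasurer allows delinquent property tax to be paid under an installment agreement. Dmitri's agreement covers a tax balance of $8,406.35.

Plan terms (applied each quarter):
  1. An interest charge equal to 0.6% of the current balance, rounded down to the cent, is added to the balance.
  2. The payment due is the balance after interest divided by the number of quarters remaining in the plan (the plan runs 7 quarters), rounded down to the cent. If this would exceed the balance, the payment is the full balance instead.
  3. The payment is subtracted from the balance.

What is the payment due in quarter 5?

$1,237.36

# | Opening | Interest | Payment | End bal
1 | $8,406.35 | $50.43 | $1,208.11 | $7,248.67
2 | $7,248.67 | $43.49 | $1,215.36 | $6,076.80
3 | $6,076.80 | $36.46 | $1,222.65 | $4,890.61
4 | $4,890.61 | $29.34 | $1,229.98 | $3,689.97
5 | $3,689.97 | $22.13 | $1,237.36 | $2,474.74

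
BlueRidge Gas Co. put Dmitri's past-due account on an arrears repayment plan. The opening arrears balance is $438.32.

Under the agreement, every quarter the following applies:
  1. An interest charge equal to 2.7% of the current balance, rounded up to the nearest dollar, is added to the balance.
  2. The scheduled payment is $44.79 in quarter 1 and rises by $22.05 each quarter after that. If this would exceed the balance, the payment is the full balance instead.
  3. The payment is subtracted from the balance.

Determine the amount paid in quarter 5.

Quarter 1: opening $438.32; interest $12.00 → $450.32; payment $44.79; balance $405.53
Quarter 2: opening $405.53; interest $11.00 → $416.53; payment $66.84; balance $349.69
Quarter 3: opening $349.69; interest $10.00 → $359.69; payment $88.89; balance $270.80
Quarter 4: opening $270.80; interest $8.00 → $278.80; payment $110.94; balance $167.86
Quarter 5: opening $167.86; interest $5.00 → $172.86; payment $132.99; balance $39.87

$132.99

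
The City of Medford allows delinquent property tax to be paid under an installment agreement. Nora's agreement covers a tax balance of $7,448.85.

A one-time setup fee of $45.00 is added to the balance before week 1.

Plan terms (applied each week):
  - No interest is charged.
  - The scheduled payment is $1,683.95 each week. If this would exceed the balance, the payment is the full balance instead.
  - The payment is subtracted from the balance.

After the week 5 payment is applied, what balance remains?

$0.00

Week 1: opening $7,493.85; payment $1,683.95; balance $5,809.90
Week 2: opening $5,809.90; payment $1,683.95; balance $4,125.95
Week 3: opening $4,125.95; payment $1,683.95; balance $2,442.00
Week 4: opening $2,442.00; payment $1,683.95; balance $758.05
Week 5: opening $758.05; payment $758.05; balance $0.00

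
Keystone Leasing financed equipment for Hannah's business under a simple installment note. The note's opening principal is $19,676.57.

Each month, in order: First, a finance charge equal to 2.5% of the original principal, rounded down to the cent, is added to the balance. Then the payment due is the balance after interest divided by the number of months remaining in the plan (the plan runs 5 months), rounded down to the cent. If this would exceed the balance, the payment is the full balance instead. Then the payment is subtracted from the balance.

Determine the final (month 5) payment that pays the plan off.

Month 1: opening $19,676.57; interest $491.91 → $20,168.48; payment $4,033.69; balance $16,134.79
Month 2: opening $16,134.79; interest $491.91 → $16,626.70; payment $4,156.67; balance $12,470.03
Month 3: opening $12,470.03; interest $491.91 → $12,961.94; payment $4,320.64; balance $8,641.30
Month 4: opening $8,641.30; interest $491.91 → $9,133.21; payment $4,566.60; balance $4,566.61
Month 5: opening $4,566.61; interest $491.91 → $5,058.52; payment $5,058.52; balance $0.00

$5,058.52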